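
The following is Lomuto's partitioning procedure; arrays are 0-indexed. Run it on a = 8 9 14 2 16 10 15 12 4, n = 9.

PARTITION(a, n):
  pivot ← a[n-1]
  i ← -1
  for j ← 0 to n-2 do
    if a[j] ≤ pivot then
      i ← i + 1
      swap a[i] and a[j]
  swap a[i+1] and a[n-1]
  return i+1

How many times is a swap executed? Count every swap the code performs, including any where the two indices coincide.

2

pivot=4, i=-1
j=0: 8>4, skip
j=1: 9>4, skip
j=2: 14>4, skip
j=3: 2≤4, i=0, swap(0,3) ⇒ 2 9 14 8 16 10 15 12 4
j=4: 16>4, skip
j=5: 10>4, skip
j=6: 15>4, skip
j=7: 12>4, skip
swap(1,8) ⇒ 2 4 14 8 16 10 15 12 9; return 1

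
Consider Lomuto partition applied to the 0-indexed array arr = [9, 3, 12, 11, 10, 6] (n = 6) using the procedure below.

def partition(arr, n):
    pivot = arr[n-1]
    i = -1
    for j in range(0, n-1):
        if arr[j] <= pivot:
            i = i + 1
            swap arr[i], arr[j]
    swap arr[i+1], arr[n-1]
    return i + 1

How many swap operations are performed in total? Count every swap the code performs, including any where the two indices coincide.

pivot = arr[5] = 6; i = -1
j=0: arr[0]=9 > 6 → no swap
j=1: arr[1]=3 ≤ 6 → i=0, swap arr[0],arr[1] → [3, 9, 12, 11, 10, 6]
j=2: arr[2]=12 > 6 → no swap
j=3: arr[3]=11 > 6 → no swap
j=4: arr[4]=10 > 6 → no swap
final swap arr[1],arr[5] → [3, 6, 12, 11, 10, 9]; return 1

2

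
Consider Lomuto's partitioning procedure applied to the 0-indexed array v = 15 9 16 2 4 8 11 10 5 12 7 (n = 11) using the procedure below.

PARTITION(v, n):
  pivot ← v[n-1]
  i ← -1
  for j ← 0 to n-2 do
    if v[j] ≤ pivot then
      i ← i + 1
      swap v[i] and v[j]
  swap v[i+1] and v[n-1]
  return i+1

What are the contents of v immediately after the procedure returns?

pivot = v[10] = 7; i = -1
j=0: v[0]=15 > 7 → no swap
j=1: v[1]=9 > 7 → no swap
j=2: v[2]=16 > 7 → no swap
j=3: v[3]=2 ≤ 7 → i=0, swap v[0],v[3] → 2 9 16 15 4 8 11 10 5 12 7
j=4: v[4]=4 ≤ 7 → i=1, swap v[1],v[4] → 2 4 16 15 9 8 11 10 5 12 7
j=5: v[5]=8 > 7 → no swap
j=6: v[6]=11 > 7 → no swap
j=7: v[7]=10 > 7 → no swap
j=8: v[8]=5 ≤ 7 → i=2, swap v[2],v[8] → 2 4 5 15 9 8 11 10 16 12 7
j=9: v[9]=12 > 7 → no swap
final swap v[3],v[10] → 2 4 5 7 9 8 11 10 16 12 15; return 3

2 4 5 7 9 8 11 10 16 12 15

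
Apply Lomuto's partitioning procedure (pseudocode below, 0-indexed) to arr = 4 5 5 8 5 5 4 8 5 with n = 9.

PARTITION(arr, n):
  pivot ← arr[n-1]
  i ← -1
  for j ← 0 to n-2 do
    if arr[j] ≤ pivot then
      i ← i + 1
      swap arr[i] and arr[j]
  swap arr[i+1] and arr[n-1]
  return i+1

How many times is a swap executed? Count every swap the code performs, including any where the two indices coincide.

7

pivot = arr[8] = 5; i = -1
j=0: arr[0]=4 ≤ 5 → i=0, swap arr[0],arr[0] (no change) → 4 5 5 8 5 5 4 8 5
j=1: arr[1]=5 ≤ 5 → i=1, swap arr[1],arr[1] (no change) → 4 5 5 8 5 5 4 8 5
j=2: arr[2]=5 ≤ 5 → i=2, swap arr[2],arr[2] (no change) → 4 5 5 8 5 5 4 8 5
j=3: arr[3]=8 > 5 → no swap
j=4: arr[4]=5 ≤ 5 → i=3, swap arr[3],arr[4] → 4 5 5 5 8 5 4 8 5
j=5: arr[5]=5 ≤ 5 → i=4, swap arr[4],arr[5] → 4 5 5 5 5 8 4 8 5
j=6: arr[6]=4 ≤ 5 → i=5, swap arr[5],arr[6] → 4 5 5 5 5 4 8 8 5
j=7: arr[7]=8 > 5 → no swap
final swap arr[6],arr[8] → 4 5 5 5 5 4 5 8 8; return 6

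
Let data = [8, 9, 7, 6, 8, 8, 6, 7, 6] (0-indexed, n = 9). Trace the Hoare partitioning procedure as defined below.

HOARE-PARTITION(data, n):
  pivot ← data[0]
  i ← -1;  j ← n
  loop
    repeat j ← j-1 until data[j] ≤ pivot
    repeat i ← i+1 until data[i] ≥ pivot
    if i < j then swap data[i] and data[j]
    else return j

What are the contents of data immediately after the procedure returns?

[6, 7, 7, 6, 6, 8, 8, 9, 8]

pivot = data[0] = 8; i = -1, j = 9
j→8 (data[8]=6≤8), i→0 (data[0]=8≥8); i<j, swap → [6, 9, 7, 6, 8, 8, 6, 7, 8]
j→7 (data[7]=7≤8), i→1 (data[1]=9≥8); i<j, swap → [6, 7, 7, 6, 8, 8, 6, 9, 8]
j→6 (data[6]=6≤8), i→4 (data[4]=8≥8); i<j, swap → [6, 7, 7, 6, 6, 8, 8, 9, 8]
j→5, i→5; i≥j, return j=5. data = [6, 7, 7, 6, 6, 8, 8, 9, 8]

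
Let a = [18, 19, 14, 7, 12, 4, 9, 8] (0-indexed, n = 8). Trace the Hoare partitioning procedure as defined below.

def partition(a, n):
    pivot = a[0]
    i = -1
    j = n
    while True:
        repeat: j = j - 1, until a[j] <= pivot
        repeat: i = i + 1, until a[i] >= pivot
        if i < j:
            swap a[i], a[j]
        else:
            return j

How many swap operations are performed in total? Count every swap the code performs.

2

pivot = a[0] = 18; i = -1, j = 8
j→7 (a[7]=8≤18), i→0 (a[0]=18≥18); i<j, swap → [8, 19, 14, 7, 12, 4, 9, 18]
j→6 (a[6]=9≤18), i→1 (a[1]=19≥18); i<j, swap → [8, 9, 14, 7, 12, 4, 19, 18]
j→5, i→6; i≥j, return j=5. a = [8, 9, 14, 7, 12, 4, 19, 18]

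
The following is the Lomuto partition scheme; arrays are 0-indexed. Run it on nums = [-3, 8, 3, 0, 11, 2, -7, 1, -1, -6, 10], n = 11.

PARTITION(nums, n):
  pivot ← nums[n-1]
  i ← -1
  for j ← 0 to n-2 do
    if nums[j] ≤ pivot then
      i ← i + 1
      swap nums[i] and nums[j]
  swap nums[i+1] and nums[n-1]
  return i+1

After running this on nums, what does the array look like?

pivot = nums[10] = 10; i = -1
j=0: nums[0]=-3 ≤ 10 → i=0, swap nums[0],nums[0] (no change) → [-3, 8, 3, 0, 11, 2, -7, 1, -1, -6, 10]
j=1: nums[1]=8 ≤ 10 → i=1, swap nums[1],nums[1] (no change) → [-3, 8, 3, 0, 11, 2, -7, 1, -1, -6, 10]
j=2: nums[2]=3 ≤ 10 → i=2, swap nums[2],nums[2] (no change) → [-3, 8, 3, 0, 11, 2, -7, 1, -1, -6, 10]
j=3: nums[3]=0 ≤ 10 → i=3, swap nums[3],nums[3] (no change) → [-3, 8, 3, 0, 11, 2, -7, 1, -1, -6, 10]
j=4: nums[4]=11 > 10 → no swap
j=5: nums[5]=2 ≤ 10 → i=4, swap nums[4],nums[5] → [-3, 8, 3, 0, 2, 11, -7, 1, -1, -6, 10]
j=6: nums[6]=-7 ≤ 10 → i=5, swap nums[5],nums[6] → [-3, 8, 3, 0, 2, -7, 11, 1, -1, -6, 10]
j=7: nums[7]=1 ≤ 10 → i=6, swap nums[6],nums[7] → [-3, 8, 3, 0, 2, -7, 1, 11, -1, -6, 10]
j=8: nums[8]=-1 ≤ 10 → i=7, swap nums[7],nums[8] → [-3, 8, 3, 0, 2, -7, 1, -1, 11, -6, 10]
j=9: nums[9]=-6 ≤ 10 → i=8, swap nums[8],nums[9] → [-3, 8, 3, 0, 2, -7, 1, -1, -6, 11, 10]
final swap nums[9],nums[10] → [-3, 8, 3, 0, 2, -7, 1, -1, -6, 10, 11]; return 9

[-3, 8, 3, 0, 2, -7, 1, -1, -6, 10, 11]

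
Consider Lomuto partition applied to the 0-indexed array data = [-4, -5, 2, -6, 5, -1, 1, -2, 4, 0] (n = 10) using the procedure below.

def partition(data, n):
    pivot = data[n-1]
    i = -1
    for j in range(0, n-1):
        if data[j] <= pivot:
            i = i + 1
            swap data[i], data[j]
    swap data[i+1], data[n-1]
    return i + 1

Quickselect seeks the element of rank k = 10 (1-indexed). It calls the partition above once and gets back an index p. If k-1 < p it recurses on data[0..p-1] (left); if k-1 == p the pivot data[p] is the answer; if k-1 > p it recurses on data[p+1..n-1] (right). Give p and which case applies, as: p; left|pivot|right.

pivot=0, i=-1
j=0: -4≤0, i=0, swap(0,0) ⇒ [-4, -5, 2, -6, 5, -1, 1, -2, 4, 0]
j=1: -5≤0, i=1, swap(1,1) ⇒ [-4, -5, 2, -6, 5, -1, 1, -2, 4, 0]
j=2: 2>0, skip
j=3: -6≤0, i=2, swap(2,3) ⇒ [-4, -5, -6, 2, 5, -1, 1, -2, 4, 0]
j=4: 5>0, skip
j=5: -1≤0, i=3, swap(3,5) ⇒ [-4, -5, -6, -1, 5, 2, 1, -2, 4, 0]
j=6: 1>0, skip
j=7: -2≤0, i=4, swap(4,7) ⇒ [-4, -5, -6, -1, -2, 2, 1, 5, 4, 0]
j=8: 4>0, skip
swap(5,9) ⇒ [-4, -5, -6, -1, -2, 0, 1, 5, 4, 2]; return 5
p = 5; k-1 = 9 > 5 ⇒ right

5; right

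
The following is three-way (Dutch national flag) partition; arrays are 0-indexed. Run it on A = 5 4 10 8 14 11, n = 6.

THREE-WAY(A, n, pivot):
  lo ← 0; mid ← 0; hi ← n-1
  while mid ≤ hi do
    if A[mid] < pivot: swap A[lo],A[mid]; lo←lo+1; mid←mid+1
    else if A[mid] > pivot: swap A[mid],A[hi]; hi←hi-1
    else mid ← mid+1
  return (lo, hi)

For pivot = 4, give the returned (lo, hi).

lo=0 mid=0 hi=5
5>4: swap(0,5), hi=4 ⇒ 11 4 10 8 14 5
11>4: swap(0,4), hi=3 ⇒ 14 4 10 8 11 5
14>4: swap(0,3), hi=2 ⇒ 8 4 10 14 11 5
8>4: swap(0,2), hi=1 ⇒ 10 4 8 14 11 5
10>4: swap(0,1), hi=0 ⇒ 4 10 8 14 11 5
4=4: mid=1
done. lo=0 hi=0; A=4 10 8 14 11 5

(0, 0)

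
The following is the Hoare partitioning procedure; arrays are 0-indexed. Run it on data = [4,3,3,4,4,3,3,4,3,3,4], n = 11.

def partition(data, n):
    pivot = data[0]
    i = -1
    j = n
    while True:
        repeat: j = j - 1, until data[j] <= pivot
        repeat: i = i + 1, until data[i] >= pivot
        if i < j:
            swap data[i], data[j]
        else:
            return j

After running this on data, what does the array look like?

pivot = data[0] = 4; i = -1, j = 11
j→10 (data[10]=4≤4), i→0 (data[0]=4≥4); i<j, swap → [4,3,3,4,4,3,3,4,3,3,4]
j→9 (data[9]=3≤4), i→3 (data[3]=4≥4); i<j, swap → [4,3,3,3,4,3,3,4,3,4,4]
j→8 (data[8]=3≤4), i→4 (data[4]=4≥4); i<j, swap → [4,3,3,3,3,3,3,4,4,4,4]
j→7, i→7; i≥j, return j=7. data = [4,3,3,3,3,3,3,4,4,4,4]

[4,3,3,3,3,3,3,4,4,4,4]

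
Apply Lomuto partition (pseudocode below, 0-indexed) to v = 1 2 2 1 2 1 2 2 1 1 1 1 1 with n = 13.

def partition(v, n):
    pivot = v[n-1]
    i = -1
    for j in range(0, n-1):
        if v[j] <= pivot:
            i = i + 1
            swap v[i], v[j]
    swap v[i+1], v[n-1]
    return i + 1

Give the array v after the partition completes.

pivot=1, i=-1
j=0: 1≤1, i=0, swap(0,0) ⇒ 1 2 2 1 2 1 2 2 1 1 1 1 1
j=1: 2>1, skip
j=2: 2>1, skip
j=3: 1≤1, i=1, swap(1,3) ⇒ 1 1 2 2 2 1 2 2 1 1 1 1 1
j=4: 2>1, skip
j=5: 1≤1, i=2, swap(2,5) ⇒ 1 1 1 2 2 2 2 2 1 1 1 1 1
j=6: 2>1, skip
j=7: 2>1, skip
j=8: 1≤1, i=3, swap(3,8) ⇒ 1 1 1 1 2 2 2 2 2 1 1 1 1
j=9: 1≤1, i=4, swap(4,9) ⇒ 1 1 1 1 1 2 2 2 2 2 1 1 1
j=10: 1≤1, i=5, swap(5,10) ⇒ 1 1 1 1 1 1 2 2 2 2 2 1 1
j=11: 1≤1, i=6, swap(6,11) ⇒ 1 1 1 1 1 1 1 2 2 2 2 2 1
swap(7,12) ⇒ 1 1 1 1 1 1 1 1 2 2 2 2 2; return 7

1 1 1 1 1 1 1 1 2 2 2 2 2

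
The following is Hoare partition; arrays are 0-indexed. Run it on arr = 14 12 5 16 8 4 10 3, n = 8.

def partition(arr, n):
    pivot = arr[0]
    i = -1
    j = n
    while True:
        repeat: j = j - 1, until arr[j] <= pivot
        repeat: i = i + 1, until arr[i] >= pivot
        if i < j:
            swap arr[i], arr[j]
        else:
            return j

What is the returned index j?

pivot=14
j stops at 7 (3), i stops at 0 (14); swap ⇒ 3 12 5 16 8 4 10 14
j stops at 6 (10), i stops at 3 (16); swap ⇒ 3 12 5 10 8 4 16 14
j stops at 5, i stops at 6; i≥j ⇒ return 5. arr=3 12 5 10 8 4 16 14

5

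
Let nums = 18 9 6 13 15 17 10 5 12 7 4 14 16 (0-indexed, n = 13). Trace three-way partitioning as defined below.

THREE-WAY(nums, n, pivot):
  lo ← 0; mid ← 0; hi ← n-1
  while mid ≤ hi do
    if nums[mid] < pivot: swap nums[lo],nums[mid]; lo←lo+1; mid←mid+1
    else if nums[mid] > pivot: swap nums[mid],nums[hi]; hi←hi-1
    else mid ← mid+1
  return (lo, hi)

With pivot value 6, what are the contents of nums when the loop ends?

4 5 6 15 17 10 13 12 7 9 14 16 18

lo=0 mid=0 hi=12
18>6: swap(0,12), hi=11 ⇒ 16 9 6 13 15 17 10 5 12 7 4 14 18
16>6: swap(0,11), hi=10 ⇒ 14 9 6 13 15 17 10 5 12 7 4 16 18
14>6: swap(0,10), hi=9 ⇒ 4 9 6 13 15 17 10 5 12 7 14 16 18
4<6: swap(0,0), lo=1 mid=1 ⇒ 4 9 6 13 15 17 10 5 12 7 14 16 18
9>6: swap(1,9), hi=8 ⇒ 4 7 6 13 15 17 10 5 12 9 14 16 18
7>6: swap(1,8), hi=7 ⇒ 4 12 6 13 15 17 10 5 7 9 14 16 18
12>6: swap(1,7), hi=6 ⇒ 4 5 6 13 15 17 10 12 7 9 14 16 18
5<6: swap(1,1), lo=2 mid=2 ⇒ 4 5 6 13 15 17 10 12 7 9 14 16 18
6=6: mid=3
13>6: swap(3,6), hi=5 ⇒ 4 5 6 10 15 17 13 12 7 9 14 16 18
10>6: swap(3,5), hi=4 ⇒ 4 5 6 17 15 10 13 12 7 9 14 16 18
17>6: swap(3,4), hi=3 ⇒ 4 5 6 15 17 10 13 12 7 9 14 16 18
15>6: swap(3,3), hi=2 ⇒ 4 5 6 15 17 10 13 12 7 9 14 16 18
done. lo=2 hi=2; nums=4 5 6 15 17 10 13 12 7 9 14 16 18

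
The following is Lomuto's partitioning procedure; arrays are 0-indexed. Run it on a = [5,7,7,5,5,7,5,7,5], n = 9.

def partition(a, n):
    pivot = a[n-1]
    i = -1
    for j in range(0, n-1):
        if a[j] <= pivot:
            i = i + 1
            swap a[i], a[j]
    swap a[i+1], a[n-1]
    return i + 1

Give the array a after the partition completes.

pivot = a[8] = 5; i = -1
j=0: a[0]=5 ≤ 5 → i=0, swap a[0],a[0] (no change) → [5,7,7,5,5,7,5,7,5]
j=1: a[1]=7 > 5 → no swap
j=2: a[2]=7 > 5 → no swap
j=3: a[3]=5 ≤ 5 → i=1, swap a[1],a[3] → [5,5,7,7,5,7,5,7,5]
j=4: a[4]=5 ≤ 5 → i=2, swap a[2],a[4] → [5,5,5,7,7,7,5,7,5]
j=5: a[5]=7 > 5 → no swap
j=6: a[6]=5 ≤ 5 → i=3, swap a[3],a[6] → [5,5,5,5,7,7,7,7,5]
j=7: a[7]=7 > 5 → no swap
final swap a[4],a[8] → [5,5,5,5,5,7,7,7,7]; return 4

[5,5,5,5,5,7,7,7,7]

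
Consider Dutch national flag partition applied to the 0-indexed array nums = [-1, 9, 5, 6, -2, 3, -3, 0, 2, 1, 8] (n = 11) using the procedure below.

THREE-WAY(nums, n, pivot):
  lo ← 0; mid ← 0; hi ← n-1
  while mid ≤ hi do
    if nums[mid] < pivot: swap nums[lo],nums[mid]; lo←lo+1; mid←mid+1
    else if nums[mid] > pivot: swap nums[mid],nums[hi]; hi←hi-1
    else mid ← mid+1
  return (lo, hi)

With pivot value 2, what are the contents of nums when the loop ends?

lo=0 mid=0 hi=10
-1<2: swap(0,0), lo=1 mid=1 ⇒ [-1, 9, 5, 6, -2, 3, -3, 0, 2, 1, 8]
9>2: swap(1,10), hi=9 ⇒ [-1, 8, 5, 6, -2, 3, -3, 0, 2, 1, 9]
8>2: swap(1,9), hi=8 ⇒ [-1, 1, 5, 6, -2, 3, -3, 0, 2, 8, 9]
1<2: swap(1,1), lo=2 mid=2 ⇒ [-1, 1, 5, 6, -2, 3, -3, 0, 2, 8, 9]
5>2: swap(2,8), hi=7 ⇒ [-1, 1, 2, 6, -2, 3, -3, 0, 5, 8, 9]
2=2: mid=3
6>2: swap(3,7), hi=6 ⇒ [-1, 1, 2, 0, -2, 3, -3, 6, 5, 8, 9]
0<2: swap(2,3), lo=3 mid=4 ⇒ [-1, 1, 0, 2, -2, 3, -3, 6, 5, 8, 9]
-2<2: swap(3,4), lo=4 mid=5 ⇒ [-1, 1, 0, -2, 2, 3, -3, 6, 5, 8, 9]
3>2: swap(5,6), hi=5 ⇒ [-1, 1, 0, -2, 2, -3, 3, 6, 5, 8, 9]
-3<2: swap(4,5), lo=5 mid=6 ⇒ [-1, 1, 0, -2, -3, 2, 3, 6, 5, 8, 9]
done. lo=5 hi=5; nums=[-1, 1, 0, -2, -3, 2, 3, 6, 5, 8, 9]

[-1, 1, 0, -2, -3, 2, 3, 6, 5, 8, 9]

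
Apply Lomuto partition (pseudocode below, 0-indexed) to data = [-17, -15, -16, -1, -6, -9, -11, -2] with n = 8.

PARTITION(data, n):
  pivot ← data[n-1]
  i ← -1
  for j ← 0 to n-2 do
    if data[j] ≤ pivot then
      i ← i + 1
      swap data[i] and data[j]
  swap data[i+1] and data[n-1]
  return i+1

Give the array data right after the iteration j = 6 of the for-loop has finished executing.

[-17, -15, -16, -6, -9, -11, -1, -2]

pivot=-2, i=-1
j=0: -17≤-2, i=0, swap(0,0) ⇒ [-17, -15, -16, -1, -6, -9, -11, -2]
j=1: -15≤-2, i=1, swap(1,1) ⇒ [-17, -15, -16, -1, -6, -9, -11, -2]
j=2: -16≤-2, i=2, swap(2,2) ⇒ [-17, -15, -16, -1, -6, -9, -11, -2]
j=3: -1>-2, skip
j=4: -6≤-2, i=3, swap(3,4) ⇒ [-17, -15, -16, -6, -1, -9, -11, -2]
j=5: -9≤-2, i=4, swap(4,5) ⇒ [-17, -15, -16, -6, -9, -1, -11, -2]
j=6: -11≤-2, i=5, swap(5,6) ⇒ [-17, -15, -16, -6, -9, -11, -1, -2]
(after j=6) data = [-17, -15, -16, -6, -9, -11, -1, -2]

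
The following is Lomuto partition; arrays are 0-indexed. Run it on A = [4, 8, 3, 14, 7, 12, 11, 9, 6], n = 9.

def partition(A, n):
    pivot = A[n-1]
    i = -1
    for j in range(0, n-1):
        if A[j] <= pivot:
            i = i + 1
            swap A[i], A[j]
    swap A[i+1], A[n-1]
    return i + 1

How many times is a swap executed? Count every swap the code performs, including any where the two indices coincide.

3

pivot = A[8] = 6; i = -1
j=0: A[0]=4 ≤ 6 → i=0, swap A[0],A[0] (no change) → [4, 8, 3, 14, 7, 12, 11, 9, 6]
j=1: A[1]=8 > 6 → no swap
j=2: A[2]=3 ≤ 6 → i=1, swap A[1],A[2] → [4, 3, 8, 14, 7, 12, 11, 9, 6]
j=3: A[3]=14 > 6 → no swap
j=4: A[4]=7 > 6 → no swap
j=5: A[5]=12 > 6 → no swap
j=6: A[6]=11 > 6 → no swap
j=7: A[7]=9 > 6 → no swap
final swap A[2],A[8] → [4, 3, 6, 14, 7, 12, 11, 9, 8]; return 2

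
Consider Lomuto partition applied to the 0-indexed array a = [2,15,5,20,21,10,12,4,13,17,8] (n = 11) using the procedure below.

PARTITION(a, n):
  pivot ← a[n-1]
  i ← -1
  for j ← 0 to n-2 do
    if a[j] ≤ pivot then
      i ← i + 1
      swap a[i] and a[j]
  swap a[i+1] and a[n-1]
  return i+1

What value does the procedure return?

pivot = a[10] = 8; i = -1
j=0: a[0]=2 ≤ 8 → i=0, swap a[0],a[0] (no change) → [2,15,5,20,21,10,12,4,13,17,8]
j=1: a[1]=15 > 8 → no swap
j=2: a[2]=5 ≤ 8 → i=1, swap a[1],a[2] → [2,5,15,20,21,10,12,4,13,17,8]
j=3: a[3]=20 > 8 → no swap
j=4: a[4]=21 > 8 → no swap
j=5: a[5]=10 > 8 → no swap
j=6: a[6]=12 > 8 → no swap
j=7: a[7]=4 ≤ 8 → i=2, swap a[2],a[7] → [2,5,4,20,21,10,12,15,13,17,8]
j=8: a[8]=13 > 8 → no swap
j=9: a[9]=17 > 8 → no swap
final swap a[3],a[10] → [2,5,4,8,21,10,12,15,13,17,20]; return 3

3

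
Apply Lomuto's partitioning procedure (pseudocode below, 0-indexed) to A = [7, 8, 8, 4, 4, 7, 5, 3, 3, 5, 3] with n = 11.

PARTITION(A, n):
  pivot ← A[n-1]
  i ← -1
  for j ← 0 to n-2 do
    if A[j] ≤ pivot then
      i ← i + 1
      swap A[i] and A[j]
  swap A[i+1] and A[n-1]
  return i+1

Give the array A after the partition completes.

pivot = A[10] = 3; i = -1
j=0: A[0]=7 > 3 → no swap
j=1: A[1]=8 > 3 → no swap
j=2: A[2]=8 > 3 → no swap
j=3: A[3]=4 > 3 → no swap
j=4: A[4]=4 > 3 → no swap
j=5: A[5]=7 > 3 → no swap
j=6: A[6]=5 > 3 → no swap
j=7: A[7]=3 ≤ 3 → i=0, swap A[0],A[7] → [3, 8, 8, 4, 4, 7, 5, 7, 3, 5, 3]
j=8: A[8]=3 ≤ 3 → i=1, swap A[1],A[8] → [3, 3, 8, 4, 4, 7, 5, 7, 8, 5, 3]
j=9: A[9]=5 > 3 → no swap
final swap A[2],A[10] → [3, 3, 3, 4, 4, 7, 5, 7, 8, 5, 8]; return 2

[3, 3, 3, 4, 4, 7, 5, 7, 8, 5, 8]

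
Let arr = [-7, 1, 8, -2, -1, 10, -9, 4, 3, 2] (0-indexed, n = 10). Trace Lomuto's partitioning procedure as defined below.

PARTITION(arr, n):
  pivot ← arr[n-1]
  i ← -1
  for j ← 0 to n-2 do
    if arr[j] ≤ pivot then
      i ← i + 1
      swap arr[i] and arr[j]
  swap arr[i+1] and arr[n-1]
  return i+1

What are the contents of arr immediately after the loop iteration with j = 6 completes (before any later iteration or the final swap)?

pivot=2, i=-1
j=0: -7≤2, i=0, swap(0,0) ⇒ [-7, 1, 8, -2, -1, 10, -9, 4, 3, 2]
j=1: 1≤2, i=1, swap(1,1) ⇒ [-7, 1, 8, -2, -1, 10, -9, 4, 3, 2]
j=2: 8>2, skip
j=3: -2≤2, i=2, swap(2,3) ⇒ [-7, 1, -2, 8, -1, 10, -9, 4, 3, 2]
j=4: -1≤2, i=3, swap(3,4) ⇒ [-7, 1, -2, -1, 8, 10, -9, 4, 3, 2]
j=5: 10>2, skip
j=6: -9≤2, i=4, swap(4,6) ⇒ [-7, 1, -2, -1, -9, 10, 8, 4, 3, 2]
(after j=6) arr = [-7, 1, -2, -1, -9, 10, 8, 4, 3, 2]

[-7, 1, -2, -1, -9, 10, 8, 4, 3, 2]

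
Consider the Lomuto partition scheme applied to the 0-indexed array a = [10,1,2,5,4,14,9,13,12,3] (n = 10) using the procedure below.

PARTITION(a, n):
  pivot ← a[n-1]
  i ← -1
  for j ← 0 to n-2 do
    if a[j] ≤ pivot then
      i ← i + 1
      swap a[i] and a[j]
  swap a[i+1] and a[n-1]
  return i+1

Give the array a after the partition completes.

pivot=3, i=-1
j=0: 10>3, skip
j=1: 1≤3, i=0, swap(0,1) ⇒ [1,10,2,5,4,14,9,13,12,3]
j=2: 2≤3, i=1, swap(1,2) ⇒ [1,2,10,5,4,14,9,13,12,3]
j=3: 5>3, skip
j=4: 4>3, skip
j=5: 14>3, skip
j=6: 9>3, skip
j=7: 13>3, skip
j=8: 12>3, skip
swap(2,9) ⇒ [1,2,3,5,4,14,9,13,12,10]; return 2

[1,2,3,5,4,14,9,13,12,10]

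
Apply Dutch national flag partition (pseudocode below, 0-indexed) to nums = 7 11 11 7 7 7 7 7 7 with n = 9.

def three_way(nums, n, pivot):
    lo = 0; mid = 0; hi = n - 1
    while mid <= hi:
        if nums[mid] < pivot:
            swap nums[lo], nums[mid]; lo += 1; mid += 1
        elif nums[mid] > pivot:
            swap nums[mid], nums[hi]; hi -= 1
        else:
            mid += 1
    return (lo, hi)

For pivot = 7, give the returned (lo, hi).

(0, 6)

pivot = 7; lo=0, mid=0, hi=8
nums[mid]=7=7: mid=1
nums[mid]=11>7: swap nums[1],nums[8]; hi=7 → 7 7 11 7 7 7 7 7 11
nums[mid]=7=7: mid=2
nums[mid]=11>7: swap nums[2],nums[7]; hi=6 → 7 7 7 7 7 7 7 11 11
nums[mid]=7=7: mid=3
nums[mid]=7=7: mid=4
nums[mid]=7=7: mid=5
nums[mid]=7=7: mid=6
nums[mid]=7=7: mid=7
end: lo=0, hi=6; nums = 7 7 7 7 7 7 7 11 11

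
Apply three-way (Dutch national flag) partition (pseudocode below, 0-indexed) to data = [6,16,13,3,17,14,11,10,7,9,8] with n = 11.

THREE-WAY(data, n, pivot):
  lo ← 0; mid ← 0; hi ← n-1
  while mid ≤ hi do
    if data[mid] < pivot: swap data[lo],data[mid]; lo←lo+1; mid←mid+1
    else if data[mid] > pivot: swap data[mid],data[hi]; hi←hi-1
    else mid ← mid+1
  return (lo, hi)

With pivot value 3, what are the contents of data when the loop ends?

lo=0 mid=0 hi=10
6>3: swap(0,10), hi=9 ⇒ [8,16,13,3,17,14,11,10,7,9,6]
8>3: swap(0,9), hi=8 ⇒ [9,16,13,3,17,14,11,10,7,8,6]
9>3: swap(0,8), hi=7 ⇒ [7,16,13,3,17,14,11,10,9,8,6]
7>3: swap(0,7), hi=6 ⇒ [10,16,13,3,17,14,11,7,9,8,6]
10>3: swap(0,6), hi=5 ⇒ [11,16,13,3,17,14,10,7,9,8,6]
11>3: swap(0,5), hi=4 ⇒ [14,16,13,3,17,11,10,7,9,8,6]
14>3: swap(0,4), hi=3 ⇒ [17,16,13,3,14,11,10,7,9,8,6]
17>3: swap(0,3), hi=2 ⇒ [3,16,13,17,14,11,10,7,9,8,6]
3=3: mid=1
16>3: swap(1,2), hi=1 ⇒ [3,13,16,17,14,11,10,7,9,8,6]
13>3: swap(1,1), hi=0 ⇒ [3,13,16,17,14,11,10,7,9,8,6]
done. lo=0 hi=0; data=[3,13,16,17,14,11,10,7,9,8,6]

[3,13,16,17,14,11,10,7,9,8,6]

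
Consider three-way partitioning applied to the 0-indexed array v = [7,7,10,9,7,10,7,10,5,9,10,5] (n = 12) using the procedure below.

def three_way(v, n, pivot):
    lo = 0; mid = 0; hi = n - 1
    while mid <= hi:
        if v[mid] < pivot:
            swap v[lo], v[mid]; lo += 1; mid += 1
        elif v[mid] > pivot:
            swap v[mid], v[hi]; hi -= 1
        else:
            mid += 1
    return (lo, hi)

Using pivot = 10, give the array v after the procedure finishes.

pivot = 10; lo=0, mid=0, hi=11
v[mid]=7<10: swap v[0],v[0]; lo=1,mid=1 → [7,7,10,9,7,10,7,10,5,9,10,5]
v[mid]=7<10: swap v[1],v[1]; lo=2,mid=2 → [7,7,10,9,7,10,7,10,5,9,10,5]
v[mid]=10=10: mid=3
v[mid]=9<10: swap v[2],v[3]; lo=3,mid=4 → [7,7,9,10,7,10,7,10,5,9,10,5]
v[mid]=7<10: swap v[3],v[4]; lo=4,mid=5 → [7,7,9,7,10,10,7,10,5,9,10,5]
v[mid]=10=10: mid=6
v[mid]=7<10: swap v[4],v[6]; lo=5,mid=7 → [7,7,9,7,7,10,10,10,5,9,10,5]
v[mid]=10=10: mid=8
v[mid]=5<10: swap v[5],v[8]; lo=6,mid=9 → [7,7,9,7,7,5,10,10,10,9,10,5]
v[mid]=9<10: swap v[6],v[9]; lo=7,mid=10 → [7,7,9,7,7,5,9,10,10,10,10,5]
v[mid]=10=10: mid=11
v[mid]=5<10: swap v[7],v[11]; lo=8,mid=12 → [7,7,9,7,7,5,9,5,10,10,10,10]
end: lo=8, hi=11; v = [7,7,9,7,7,5,9,5,10,10,10,10]

[7,7,9,7,7,5,9,5,10,10,10,10]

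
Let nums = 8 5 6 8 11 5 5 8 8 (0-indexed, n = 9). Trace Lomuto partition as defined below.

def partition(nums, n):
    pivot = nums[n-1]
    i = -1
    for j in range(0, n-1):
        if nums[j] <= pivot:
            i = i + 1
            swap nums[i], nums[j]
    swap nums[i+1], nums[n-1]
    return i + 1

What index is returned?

7

pivot = nums[8] = 8; i = -1
j=0: nums[0]=8 ≤ 8 → i=0, swap nums[0],nums[0] (no change) → 8 5 6 8 11 5 5 8 8
j=1: nums[1]=5 ≤ 8 → i=1, swap nums[1],nums[1] (no change) → 8 5 6 8 11 5 5 8 8
j=2: nums[2]=6 ≤ 8 → i=2, swap nums[2],nums[2] (no change) → 8 5 6 8 11 5 5 8 8
j=3: nums[3]=8 ≤ 8 → i=3, swap nums[3],nums[3] (no change) → 8 5 6 8 11 5 5 8 8
j=4: nums[4]=11 > 8 → no swap
j=5: nums[5]=5 ≤ 8 → i=4, swap nums[4],nums[5] → 8 5 6 8 5 11 5 8 8
j=6: nums[6]=5 ≤ 8 → i=5, swap nums[5],nums[6] → 8 5 6 8 5 5 11 8 8
j=7: nums[7]=8 ≤ 8 → i=6, swap nums[6],nums[7] → 8 5 6 8 5 5 8 11 8
final swap nums[7],nums[8] → 8 5 6 8 5 5 8 8 11; return 7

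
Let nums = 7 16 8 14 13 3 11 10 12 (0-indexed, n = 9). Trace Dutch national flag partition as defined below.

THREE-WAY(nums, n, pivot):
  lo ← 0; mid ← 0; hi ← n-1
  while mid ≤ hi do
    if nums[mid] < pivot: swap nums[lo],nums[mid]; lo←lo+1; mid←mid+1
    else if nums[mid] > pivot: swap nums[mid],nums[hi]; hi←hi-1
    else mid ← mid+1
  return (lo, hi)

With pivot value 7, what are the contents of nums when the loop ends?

pivot = 7; lo=0, mid=0, hi=8
nums[mid]=7=7: mid=1
nums[mid]=16>7: swap nums[1],nums[8]; hi=7 → 7 12 8 14 13 3 11 10 16
nums[mid]=12>7: swap nums[1],nums[7]; hi=6 → 7 10 8 14 13 3 11 12 16
nums[mid]=10>7: swap nums[1],nums[6]; hi=5 → 7 11 8 14 13 3 10 12 16
nums[mid]=11>7: swap nums[1],nums[5]; hi=4 → 7 3 8 14 13 11 10 12 16
nums[mid]=3<7: swap nums[0],nums[1]; lo=1,mid=2 → 3 7 8 14 13 11 10 12 16
nums[mid]=8>7: swap nums[2],nums[4]; hi=3 → 3 7 13 14 8 11 10 12 16
nums[mid]=13>7: swap nums[2],nums[3]; hi=2 → 3 7 14 13 8 11 10 12 16
nums[mid]=14>7: swap nums[2],nums[2]; hi=1 → 3 7 14 13 8 11 10 12 16
end: lo=1, hi=1; nums = 3 7 14 13 8 11 10 12 16

3 7 14 13 8 11 10 12 16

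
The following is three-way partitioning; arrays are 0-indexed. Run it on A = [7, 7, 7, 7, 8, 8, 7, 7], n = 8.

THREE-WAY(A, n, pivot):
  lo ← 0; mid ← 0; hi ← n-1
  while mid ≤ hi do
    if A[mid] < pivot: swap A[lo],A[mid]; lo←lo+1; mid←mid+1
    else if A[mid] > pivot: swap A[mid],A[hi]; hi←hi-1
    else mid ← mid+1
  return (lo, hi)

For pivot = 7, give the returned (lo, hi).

lo=0 mid=0 hi=7
7=7: mid=1
7=7: mid=2
7=7: mid=3
7=7: mid=4
8>7: swap(4,7), hi=6 ⇒ [7, 7, 7, 7, 7, 8, 7, 8]
7=7: mid=5
8>7: swap(5,6), hi=5 ⇒ [7, 7, 7, 7, 7, 7, 8, 8]
7=7: mid=6
done. lo=0 hi=5; A=[7, 7, 7, 7, 7, 7, 8, 8]

(0, 5)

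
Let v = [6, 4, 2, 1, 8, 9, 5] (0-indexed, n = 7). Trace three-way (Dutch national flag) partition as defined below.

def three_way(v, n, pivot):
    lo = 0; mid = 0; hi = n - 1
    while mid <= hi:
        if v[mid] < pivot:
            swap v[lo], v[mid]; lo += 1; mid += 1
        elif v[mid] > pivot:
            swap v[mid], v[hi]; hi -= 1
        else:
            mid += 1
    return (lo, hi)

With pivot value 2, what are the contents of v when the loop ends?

[1, 2, 4, 8, 9, 5, 6]

pivot = 2; lo=0, mid=0, hi=6
v[mid]=6>2: swap v[0],v[6]; hi=5 → [5, 4, 2, 1, 8, 9, 6]
v[mid]=5>2: swap v[0],v[5]; hi=4 → [9, 4, 2, 1, 8, 5, 6]
v[mid]=9>2: swap v[0],v[4]; hi=3 → [8, 4, 2, 1, 9, 5, 6]
v[mid]=8>2: swap v[0],v[3]; hi=2 → [1, 4, 2, 8, 9, 5, 6]
v[mid]=1<2: swap v[0],v[0]; lo=1,mid=1 → [1, 4, 2, 8, 9, 5, 6]
v[mid]=4>2: swap v[1],v[2]; hi=1 → [1, 2, 4, 8, 9, 5, 6]
v[mid]=2=2: mid=2
end: lo=1, hi=1; v = [1, 2, 4, 8, 9, 5, 6]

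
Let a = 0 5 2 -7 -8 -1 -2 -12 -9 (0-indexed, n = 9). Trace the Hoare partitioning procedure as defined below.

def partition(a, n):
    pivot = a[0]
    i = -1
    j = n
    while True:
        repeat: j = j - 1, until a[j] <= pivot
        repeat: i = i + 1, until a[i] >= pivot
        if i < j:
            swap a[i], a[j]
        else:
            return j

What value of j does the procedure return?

pivot=0
j stops at 8 (-9), i stops at 0 (0); swap ⇒ -9 5 2 -7 -8 -1 -2 -12 0
j stops at 7 (-12), i stops at 1 (5); swap ⇒ -9 -12 2 -7 -8 -1 -2 5 0
j stops at 6 (-2), i stops at 2 (2); swap ⇒ -9 -12 -2 -7 -8 -1 2 5 0
j stops at 5, i stops at 6; i≥j ⇒ return 5. a=-9 -12 -2 -7 -8 -1 2 5 0

5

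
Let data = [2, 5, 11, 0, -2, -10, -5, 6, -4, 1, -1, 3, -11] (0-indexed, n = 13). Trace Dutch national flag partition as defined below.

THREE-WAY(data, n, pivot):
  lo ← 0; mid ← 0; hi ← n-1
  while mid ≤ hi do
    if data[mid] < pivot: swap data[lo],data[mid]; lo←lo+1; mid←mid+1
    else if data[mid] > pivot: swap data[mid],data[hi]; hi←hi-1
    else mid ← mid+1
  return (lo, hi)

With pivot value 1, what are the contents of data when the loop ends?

lo=0 mid=0 hi=12
2>1: swap(0,12), hi=11 ⇒ [-11, 5, 11, 0, -2, -10, -5, 6, -4, 1, -1, 3, 2]
-11<1: swap(0,0), lo=1 mid=1 ⇒ [-11, 5, 11, 0, -2, -10, -5, 6, -4, 1, -1, 3, 2]
5>1: swap(1,11), hi=10 ⇒ [-11, 3, 11, 0, -2, -10, -5, 6, -4, 1, -1, 5, 2]
3>1: swap(1,10), hi=9 ⇒ [-11, -1, 11, 0, -2, -10, -5, 6, -4, 1, 3, 5, 2]
-1<1: swap(1,1), lo=2 mid=2 ⇒ [-11, -1, 11, 0, -2, -10, -5, 6, -4, 1, 3, 5, 2]
11>1: swap(2,9), hi=8 ⇒ [-11, -1, 1, 0, -2, -10, -5, 6, -4, 11, 3, 5, 2]
1=1: mid=3
0<1: swap(2,3), lo=3 mid=4 ⇒ [-11, -1, 0, 1, -2, -10, -5, 6, -4, 11, 3, 5, 2]
-2<1: swap(3,4), lo=4 mid=5 ⇒ [-11, -1, 0, -2, 1, -10, -5, 6, -4, 11, 3, 5, 2]
-10<1: swap(4,5), lo=5 mid=6 ⇒ [-11, -1, 0, -2, -10, 1, -5, 6, -4, 11, 3, 5, 2]
-5<1: swap(5,6), lo=6 mid=7 ⇒ [-11, -1, 0, -2, -10, -5, 1, 6, -4, 11, 3, 5, 2]
6>1: swap(7,8), hi=7 ⇒ [-11, -1, 0, -2, -10, -5, 1, -4, 6, 11, 3, 5, 2]
-4<1: swap(6,7), lo=7 mid=8 ⇒ [-11, -1, 0, -2, -10, -5, -4, 1, 6, 11, 3, 5, 2]
done. lo=7 hi=7; data=[-11, -1, 0, -2, -10, -5, -4, 1, 6, 11, 3, 5, 2]

[-11, -1, 0, -2, -10, -5, -4, 1, 6, 11, 3, 5, 2]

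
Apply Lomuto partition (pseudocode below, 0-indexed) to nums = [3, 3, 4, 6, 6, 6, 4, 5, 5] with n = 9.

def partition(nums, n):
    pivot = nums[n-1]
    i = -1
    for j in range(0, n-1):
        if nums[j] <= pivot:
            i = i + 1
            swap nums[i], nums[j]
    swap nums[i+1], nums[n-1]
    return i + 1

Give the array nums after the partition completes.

pivot = nums[8] = 5; i = -1
j=0: nums[0]=3 ≤ 5 → i=0, swap nums[0],nums[0] (no change) → [3, 3, 4, 6, 6, 6, 4, 5, 5]
j=1: nums[1]=3 ≤ 5 → i=1, swap nums[1],nums[1] (no change) → [3, 3, 4, 6, 6, 6, 4, 5, 5]
j=2: nums[2]=4 ≤ 5 → i=2, swap nums[2],nums[2] (no change) → [3, 3, 4, 6, 6, 6, 4, 5, 5]
j=3: nums[3]=6 > 5 → no swap
j=4: nums[4]=6 > 5 → no swap
j=5: nums[5]=6 > 5 → no swap
j=6: nums[6]=4 ≤ 5 → i=3, swap nums[3],nums[6] → [3, 3, 4, 4, 6, 6, 6, 5, 5]
j=7: nums[7]=5 ≤ 5 → i=4, swap nums[4],nums[7] → [3, 3, 4, 4, 5, 6, 6, 6, 5]
final swap nums[5],nums[8] → [3, 3, 4, 4, 5, 5, 6, 6, 6]; return 5

[3, 3, 4, 4, 5, 5, 6, 6, 6]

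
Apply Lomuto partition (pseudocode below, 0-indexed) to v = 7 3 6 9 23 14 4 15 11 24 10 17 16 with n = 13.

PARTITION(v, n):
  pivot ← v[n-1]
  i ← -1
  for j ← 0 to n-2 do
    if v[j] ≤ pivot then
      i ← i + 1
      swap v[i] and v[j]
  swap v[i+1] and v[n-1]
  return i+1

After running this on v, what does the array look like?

pivot = v[12] = 16; i = -1
j=0: v[0]=7 ≤ 16 → i=0, swap v[0],v[0] (no change) → 7 3 6 9 23 14 4 15 11 24 10 17 16
j=1: v[1]=3 ≤ 16 → i=1, swap v[1],v[1] (no change) → 7 3 6 9 23 14 4 15 11 24 10 17 16
j=2: v[2]=6 ≤ 16 → i=2, swap v[2],v[2] (no change) → 7 3 6 9 23 14 4 15 11 24 10 17 16
j=3: v[3]=9 ≤ 16 → i=3, swap v[3],v[3] (no change) → 7 3 6 9 23 14 4 15 11 24 10 17 16
j=4: v[4]=23 > 16 → no swap
j=5: v[5]=14 ≤ 16 → i=4, swap v[4],v[5] → 7 3 6 9 14 23 4 15 11 24 10 17 16
j=6: v[6]=4 ≤ 16 → i=5, swap v[5],v[6] → 7 3 6 9 14 4 23 15 11 24 10 17 16
j=7: v[7]=15 ≤ 16 → i=6, swap v[6],v[7] → 7 3 6 9 14 4 15 23 11 24 10 17 16
j=8: v[8]=11 ≤ 16 → i=7, swap v[7],v[8] → 7 3 6 9 14 4 15 11 23 24 10 17 16
j=9: v[9]=24 > 16 → no swap
j=10: v[10]=10 ≤ 16 → i=8, swap v[8],v[10] → 7 3 6 9 14 4 15 11 10 24 23 17 16
j=11: v[11]=17 > 16 → no swap
final swap v[9],v[12] → 7 3 6 9 14 4 15 11 10 16 23 17 24; return 9

7 3 6 9 14 4 15 11 10 16 23 17 24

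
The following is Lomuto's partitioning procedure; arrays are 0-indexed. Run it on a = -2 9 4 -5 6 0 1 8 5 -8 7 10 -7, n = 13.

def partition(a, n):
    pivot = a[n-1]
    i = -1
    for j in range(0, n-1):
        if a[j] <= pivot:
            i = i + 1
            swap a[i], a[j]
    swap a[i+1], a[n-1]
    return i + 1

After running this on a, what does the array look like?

pivot = a[12] = -7; i = -1
j=0: a[0]=-2 > -7 → no swap
j=1: a[1]=9 > -7 → no swap
j=2: a[2]=4 > -7 → no swap
j=3: a[3]=-5 > -7 → no swap
j=4: a[4]=6 > -7 → no swap
j=5: a[5]=0 > -7 → no swap
j=6: a[6]=1 > -7 → no swap
j=7: a[7]=8 > -7 → no swap
j=8: a[8]=5 > -7 → no swap
j=9: a[9]=-8 ≤ -7 → i=0, swap a[0],a[9] → -8 9 4 -5 6 0 1 8 5 -2 7 10 -7
j=10: a[10]=7 > -7 → no swap
j=11: a[11]=10 > -7 → no swap
final swap a[1],a[12] → -8 -7 4 -5 6 0 1 8 5 -2 7 10 9; return 1

-8 -7 4 -5 6 0 1 8 5 -2 7 10 9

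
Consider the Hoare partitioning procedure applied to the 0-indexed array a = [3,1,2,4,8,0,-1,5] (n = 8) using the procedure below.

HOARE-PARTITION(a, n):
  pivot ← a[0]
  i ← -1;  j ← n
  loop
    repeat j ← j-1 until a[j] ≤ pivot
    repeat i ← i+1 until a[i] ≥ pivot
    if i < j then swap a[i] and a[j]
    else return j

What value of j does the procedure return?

3

pivot=3
j stops at 6 (-1), i stops at 0 (3); swap ⇒ [-1,1,2,4,8,0,3,5]
j stops at 5 (0), i stops at 3 (4); swap ⇒ [-1,1,2,0,8,4,3,5]
j stops at 3, i stops at 4; i≥j ⇒ return 3. a=[-1,1,2,0,8,4,3,5]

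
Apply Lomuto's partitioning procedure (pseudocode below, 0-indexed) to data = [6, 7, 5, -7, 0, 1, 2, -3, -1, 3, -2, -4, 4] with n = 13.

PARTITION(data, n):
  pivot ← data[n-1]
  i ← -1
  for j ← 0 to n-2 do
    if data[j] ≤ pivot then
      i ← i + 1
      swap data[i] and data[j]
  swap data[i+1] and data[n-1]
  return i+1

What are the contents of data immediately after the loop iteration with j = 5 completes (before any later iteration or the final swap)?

pivot=4, i=-1
j=0: 6>4, skip
j=1: 7>4, skip
j=2: 5>4, skip
j=3: -7≤4, i=0, swap(0,3) ⇒ [-7, 7, 5, 6, 0, 1, 2, -3, -1, 3, -2, -4, 4]
j=4: 0≤4, i=1, swap(1,4) ⇒ [-7, 0, 5, 6, 7, 1, 2, -3, -1, 3, -2, -4, 4]
j=5: 1≤4, i=2, swap(2,5) ⇒ [-7, 0, 1, 6, 7, 5, 2, -3, -1, 3, -2, -4, 4]
(after j=5) data = [-7, 0, 1, 6, 7, 5, 2, -3, -1, 3, -2, -4, 4]

[-7, 0, 1, 6, 7, 5, 2, -3, -1, 3, -2, -4, 4]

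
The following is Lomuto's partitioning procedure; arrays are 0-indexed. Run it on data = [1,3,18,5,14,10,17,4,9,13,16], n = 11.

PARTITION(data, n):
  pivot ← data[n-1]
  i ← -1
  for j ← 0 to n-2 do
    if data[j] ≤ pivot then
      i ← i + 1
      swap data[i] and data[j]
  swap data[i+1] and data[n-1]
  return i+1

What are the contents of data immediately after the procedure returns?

pivot = data[10] = 16; i = -1
j=0: data[0]=1 ≤ 16 → i=0, swap data[0],data[0] (no change) → [1,3,18,5,14,10,17,4,9,13,16]
j=1: data[1]=3 ≤ 16 → i=1, swap data[1],data[1] (no change) → [1,3,18,5,14,10,17,4,9,13,16]
j=2: data[2]=18 > 16 → no swap
j=3: data[3]=5 ≤ 16 → i=2, swap data[2],data[3] → [1,3,5,18,14,10,17,4,9,13,16]
j=4: data[4]=14 ≤ 16 → i=3, swap data[3],data[4] → [1,3,5,14,18,10,17,4,9,13,16]
j=5: data[5]=10 ≤ 16 → i=4, swap data[4],data[5] → [1,3,5,14,10,18,17,4,9,13,16]
j=6: data[6]=17 > 16 → no swap
j=7: data[7]=4 ≤ 16 → i=5, swap data[5],data[7] → [1,3,5,14,10,4,17,18,9,13,16]
j=8: data[8]=9 ≤ 16 → i=6, swap data[6],data[8] → [1,3,5,14,10,4,9,18,17,13,16]
j=9: data[9]=13 ≤ 16 → i=7, swap data[7],data[9] → [1,3,5,14,10,4,9,13,17,18,16]
final swap data[8],data[10] → [1,3,5,14,10,4,9,13,16,18,17]; return 8

[1,3,5,14,10,4,9,13,16,18,17]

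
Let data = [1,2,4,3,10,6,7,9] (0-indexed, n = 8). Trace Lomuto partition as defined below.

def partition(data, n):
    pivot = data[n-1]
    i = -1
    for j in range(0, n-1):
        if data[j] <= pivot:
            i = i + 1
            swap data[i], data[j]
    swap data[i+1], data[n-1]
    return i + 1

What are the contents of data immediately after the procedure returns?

[1,2,4,3,6,7,9,10]

pivot=9, i=-1
j=0: 1≤9, i=0, swap(0,0) ⇒ [1,2,4,3,10,6,7,9]
j=1: 2≤9, i=1, swap(1,1) ⇒ [1,2,4,3,10,6,7,9]
j=2: 4≤9, i=2, swap(2,2) ⇒ [1,2,4,3,10,6,7,9]
j=3: 3≤9, i=3, swap(3,3) ⇒ [1,2,4,3,10,6,7,9]
j=4: 10>9, skip
j=5: 6≤9, i=4, swap(4,5) ⇒ [1,2,4,3,6,10,7,9]
j=6: 7≤9, i=5, swap(5,6) ⇒ [1,2,4,3,6,7,10,9]
swap(6,7) ⇒ [1,2,4,3,6,7,9,10]; return 6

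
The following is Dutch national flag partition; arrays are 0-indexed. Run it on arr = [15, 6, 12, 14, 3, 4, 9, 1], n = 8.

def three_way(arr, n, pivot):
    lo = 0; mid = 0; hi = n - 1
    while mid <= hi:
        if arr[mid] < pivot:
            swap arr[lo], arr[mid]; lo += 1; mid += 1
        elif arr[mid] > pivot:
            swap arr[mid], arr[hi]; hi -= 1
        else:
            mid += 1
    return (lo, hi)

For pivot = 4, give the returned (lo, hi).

pivot = 4; lo=0, mid=0, hi=7
arr[mid]=15>4: swap arr[0],arr[7]; hi=6 → [1, 6, 12, 14, 3, 4, 9, 15]
arr[mid]=1<4: swap arr[0],arr[0]; lo=1,mid=1 → [1, 6, 12, 14, 3, 4, 9, 15]
arr[mid]=6>4: swap arr[1],arr[6]; hi=5 → [1, 9, 12, 14, 3, 4, 6, 15]
arr[mid]=9>4: swap arr[1],arr[5]; hi=4 → [1, 4, 12, 14, 3, 9, 6, 15]
arr[mid]=4=4: mid=2
arr[mid]=12>4: swap arr[2],arr[4]; hi=3 → [1, 4, 3, 14, 12, 9, 6, 15]
arr[mid]=3<4: swap arr[1],arr[2]; lo=2,mid=3 → [1, 3, 4, 14, 12, 9, 6, 15]
arr[mid]=14>4: swap arr[3],arr[3]; hi=2 → [1, 3, 4, 14, 12, 9, 6, 15]
end: lo=2, hi=2; arr = [1, 3, 4, 14, 12, 9, 6, 15]

(2, 2)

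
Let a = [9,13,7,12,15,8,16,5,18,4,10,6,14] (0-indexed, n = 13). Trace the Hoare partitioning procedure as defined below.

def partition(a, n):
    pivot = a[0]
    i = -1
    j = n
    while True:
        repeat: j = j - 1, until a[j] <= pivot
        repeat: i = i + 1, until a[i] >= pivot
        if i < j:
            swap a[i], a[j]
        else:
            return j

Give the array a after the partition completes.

pivot=9
j stops at 11 (6), i stops at 0 (9); swap ⇒ [6,13,7,12,15,8,16,5,18,4,10,9,14]
j stops at 9 (4), i stops at 1 (13); swap ⇒ [6,4,7,12,15,8,16,5,18,13,10,9,14]
j stops at 7 (5), i stops at 3 (12); swap ⇒ [6,4,7,5,15,8,16,12,18,13,10,9,14]
j stops at 5 (8), i stops at 4 (15); swap ⇒ [6,4,7,5,8,15,16,12,18,13,10,9,14]
j stops at 4, i stops at 5; i≥j ⇒ return 4. a=[6,4,7,5,8,15,16,12,18,13,10,9,14]

[6,4,7,5,8,15,16,12,18,13,10,9,14]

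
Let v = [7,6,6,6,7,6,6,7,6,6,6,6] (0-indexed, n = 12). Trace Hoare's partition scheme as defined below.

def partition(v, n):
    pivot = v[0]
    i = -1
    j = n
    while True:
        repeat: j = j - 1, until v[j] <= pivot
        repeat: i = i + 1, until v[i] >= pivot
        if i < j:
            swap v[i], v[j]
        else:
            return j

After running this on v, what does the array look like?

[6,6,6,6,6,6,6,6,6,7,7,7]

pivot = v[0] = 7; i = -1, j = 12
j→11 (v[11]=6≤7), i→0 (v[0]=7≥7); i<j, swap → [6,6,6,6,7,6,6,7,6,6,6,7]
j→10 (v[10]=6≤7), i→4 (v[4]=7≥7); i<j, swap → [6,6,6,6,6,6,6,7,6,6,7,7]
j→9 (v[9]=6≤7), i→7 (v[7]=7≥7); i<j, swap → [6,6,6,6,6,6,6,6,6,7,7,7]
j→8, i→9; i≥j, return j=8. v = [6,6,6,6,6,6,6,6,6,7,7,7]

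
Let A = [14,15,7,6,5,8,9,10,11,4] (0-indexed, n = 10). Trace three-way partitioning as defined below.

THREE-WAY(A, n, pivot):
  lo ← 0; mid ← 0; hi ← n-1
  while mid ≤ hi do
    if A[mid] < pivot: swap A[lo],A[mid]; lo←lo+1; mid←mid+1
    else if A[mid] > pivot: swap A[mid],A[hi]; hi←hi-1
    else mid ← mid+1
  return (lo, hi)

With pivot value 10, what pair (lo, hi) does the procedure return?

(6, 6)

pivot = 10; lo=0, mid=0, hi=9
A[mid]=14>10: swap A[0],A[9]; hi=8 → [4,15,7,6,5,8,9,10,11,14]
A[mid]=4<10: swap A[0],A[0]; lo=1,mid=1 → [4,15,7,6,5,8,9,10,11,14]
A[mid]=15>10: swap A[1],A[8]; hi=7 → [4,11,7,6,5,8,9,10,15,14]
A[mid]=11>10: swap A[1],A[7]; hi=6 → [4,10,7,6,5,8,9,11,15,14]
A[mid]=10=10: mid=2
A[mid]=7<10: swap A[1],A[2]; lo=2,mid=3 → [4,7,10,6,5,8,9,11,15,14]
A[mid]=6<10: swap A[2],A[3]; lo=3,mid=4 → [4,7,6,10,5,8,9,11,15,14]
A[mid]=5<10: swap A[3],A[4]; lo=4,mid=5 → [4,7,6,5,10,8,9,11,15,14]
A[mid]=8<10: swap A[4],A[5]; lo=5,mid=6 → [4,7,6,5,8,10,9,11,15,14]
A[mid]=9<10: swap A[5],A[6]; lo=6,mid=7 → [4,7,6,5,8,9,10,11,15,14]
end: lo=6, hi=6; A = [4,7,6,5,8,9,10,11,15,14]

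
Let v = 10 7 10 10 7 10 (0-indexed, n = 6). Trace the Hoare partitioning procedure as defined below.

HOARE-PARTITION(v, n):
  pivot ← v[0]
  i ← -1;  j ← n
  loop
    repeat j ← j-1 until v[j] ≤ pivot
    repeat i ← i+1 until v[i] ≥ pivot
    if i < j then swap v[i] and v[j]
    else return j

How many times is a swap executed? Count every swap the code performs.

2

pivot=10
j stops at 5 (10), i stops at 0 (10); swap ⇒ 10 7 10 10 7 10
j stops at 4 (7), i stops at 2 (10); swap ⇒ 10 7 7 10 10 10
j stops at 3, i stops at 3; i≥j ⇒ return 3. v=10 7 7 10 10 10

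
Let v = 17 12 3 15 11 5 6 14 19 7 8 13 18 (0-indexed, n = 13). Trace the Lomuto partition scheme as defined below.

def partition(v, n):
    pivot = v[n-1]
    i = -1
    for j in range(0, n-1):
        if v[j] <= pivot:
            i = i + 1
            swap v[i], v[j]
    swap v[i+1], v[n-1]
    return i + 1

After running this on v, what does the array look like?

pivot = v[12] = 18; i = -1
j=0: v[0]=17 ≤ 18 → i=0, swap v[0],v[0] (no change) → 17 12 3 15 11 5 6 14 19 7 8 13 18
j=1: v[1]=12 ≤ 18 → i=1, swap v[1],v[1] (no change) → 17 12 3 15 11 5 6 14 19 7 8 13 18
j=2: v[2]=3 ≤ 18 → i=2, swap v[2],v[2] (no change) → 17 12 3 15 11 5 6 14 19 7 8 13 18
j=3: v[3]=15 ≤ 18 → i=3, swap v[3],v[3] (no change) → 17 12 3 15 11 5 6 14 19 7 8 13 18
j=4: v[4]=11 ≤ 18 → i=4, swap v[4],v[4] (no change) → 17 12 3 15 11 5 6 14 19 7 8 13 18
j=5: v[5]=5 ≤ 18 → i=5, swap v[5],v[5] (no change) → 17 12 3 15 11 5 6 14 19 7 8 13 18
j=6: v[6]=6 ≤ 18 → i=6, swap v[6],v[6] (no change) → 17 12 3 15 11 5 6 14 19 7 8 13 18
j=7: v[7]=14 ≤ 18 → i=7, swap v[7],v[7] (no change) → 17 12 3 15 11 5 6 14 19 7 8 13 18
j=8: v[8]=19 > 18 → no swap
j=9: v[9]=7 ≤ 18 → i=8, swap v[8],v[9] → 17 12 3 15 11 5 6 14 7 19 8 13 18
j=10: v[10]=8 ≤ 18 → i=9, swap v[9],v[10] → 17 12 3 15 11 5 6 14 7 8 19 13 18
j=11: v[11]=13 ≤ 18 → i=10, swap v[10],v[11] → 17 12 3 15 11 5 6 14 7 8 13 19 18
final swap v[11],v[12] → 17 12 3 15 11 5 6 14 7 8 13 18 19; return 11

17 12 3 15 11 5 6 14 7 8 13 18 19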